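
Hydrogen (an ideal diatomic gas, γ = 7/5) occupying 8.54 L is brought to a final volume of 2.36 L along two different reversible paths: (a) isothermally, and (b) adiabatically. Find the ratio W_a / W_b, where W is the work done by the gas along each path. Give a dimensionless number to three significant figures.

W_a / W_b ≈ 0.765

Path (a) isothermal: W = P₁V₁ ln(V₂/V₁) → W_a/(P₁V₁) = -1.286.
Path (b) adiabatic: W = P₁V₁(1 − (V₁/V₂)^(γ−1))/(γ−1) → W_b/(P₁V₁) = -1.682.
W_a / W_b = -1.286 / -1.682 = 0.7647.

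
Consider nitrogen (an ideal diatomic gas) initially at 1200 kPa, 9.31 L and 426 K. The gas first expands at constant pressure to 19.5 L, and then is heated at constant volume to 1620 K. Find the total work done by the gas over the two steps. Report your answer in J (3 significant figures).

Step 1 (isobaric): W = PΔV = (1200 kPa)(19.5 − 9.31 L) = 12228 J.
Step 2 (isochoric): W = 0 (constant volume).
W_total = 12228 + 0 = 12228 J.

W_total ≈ 12200 J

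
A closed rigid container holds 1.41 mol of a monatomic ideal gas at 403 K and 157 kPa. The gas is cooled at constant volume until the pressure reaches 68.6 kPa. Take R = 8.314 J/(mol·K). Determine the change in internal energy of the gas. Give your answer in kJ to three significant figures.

ΔU ≈ -3.99 kJ

Constant volume ⇒ W = 0, so Q = ΔU = nCᵥΔT with Cᵥ = 3R/2 = 12.47 J/(mol·K).
At constant V, T₂/T₁ = P₂/P₁ ⇒ ΔT = T₁(P₂/P₁ − 1) = 403·(68.6/157 − 1) = -226.9 K.
ΔU = (1.41)(12.47)(-226.9) = -3990 J.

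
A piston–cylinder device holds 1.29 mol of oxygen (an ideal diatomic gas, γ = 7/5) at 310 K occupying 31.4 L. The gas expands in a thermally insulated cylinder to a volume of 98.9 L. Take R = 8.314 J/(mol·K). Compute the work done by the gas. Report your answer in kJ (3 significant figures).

Adiabatic: TV^(γ−1) = const with γ = 7/5.
T₂ = T₁ (V₁/V₂)^(γ−1) = 310 × (31.4/98.9)^0.4 = 310 × 0.632 = 195.9 K.
W_by = nCᵥ(T₁ − T₂) = (1.29)(20.79)(310 − 195.9) = 3059 J.

W ≈ 3.06 kJ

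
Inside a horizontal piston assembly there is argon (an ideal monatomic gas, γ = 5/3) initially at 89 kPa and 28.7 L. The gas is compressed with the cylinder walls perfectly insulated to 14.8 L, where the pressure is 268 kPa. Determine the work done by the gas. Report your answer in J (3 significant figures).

W ≈ -2120 J

Adiabatic: W = (P₁V₁ − P₂V₂)/(γ − 1) with γ = 5/3.
P₁V₁ = 2554 J, P₂V₂ = 3966 J.
W = (2554 − 3966) / 0.6667 = -2118 J.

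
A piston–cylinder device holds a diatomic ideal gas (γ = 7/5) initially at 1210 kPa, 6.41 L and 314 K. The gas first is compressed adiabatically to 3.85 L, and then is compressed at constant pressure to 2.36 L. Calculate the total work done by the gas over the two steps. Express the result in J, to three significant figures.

Step 1 (adiabatic): W = (P₁V₁ − P₂V₂)/(γ−1) = (7756 − 9510)/0.4 = -4386 J.
After step 1: P = 2470 kPa, V = 3.85 L, T = 385 K.
Step 2 (isobaric): W = PΔV = (2470 kPa)(2.36 − 3.85 L) = -3681 J.
W_total = -4386 − 3681 = -8067 J.

W_total ≈ -8070 J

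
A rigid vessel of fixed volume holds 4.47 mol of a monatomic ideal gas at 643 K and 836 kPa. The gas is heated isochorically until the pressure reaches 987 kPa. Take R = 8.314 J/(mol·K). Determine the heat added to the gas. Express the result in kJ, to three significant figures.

Constant volume ⇒ W = 0, so Q = ΔU = nCᵥΔT with Cᵥ = 3R/2 = 12.47 J/(mol·K).
At constant V, T₂/T₁ = P₂/P₁ ⇒ ΔT = T₁(P₂/P₁ − 1) = 643·(987/836 − 1) = 116.1 K.
ΔU = (4.47)(12.47)(116.1) = 6474 J.

Q ≈ 6.47 kJ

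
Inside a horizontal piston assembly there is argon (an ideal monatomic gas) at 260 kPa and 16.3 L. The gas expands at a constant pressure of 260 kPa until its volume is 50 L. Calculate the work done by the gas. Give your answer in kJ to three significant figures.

W ≈ 8.76 kJ

Isobaric: W = P ΔV.
W = (260 kPa)(50 − 16.3 L) = (260)(33.7) = 8762 J.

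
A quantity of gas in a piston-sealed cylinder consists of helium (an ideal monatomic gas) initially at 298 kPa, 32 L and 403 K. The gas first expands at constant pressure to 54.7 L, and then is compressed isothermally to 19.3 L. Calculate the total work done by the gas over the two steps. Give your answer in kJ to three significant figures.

W_total ≈ -10.2 kJ

Step 1 (isobaric): W = PΔV = (298 kPa)(54.7 − 32 L) = 6765 J.
After step 1: P = 298 kPa, V = 54.7 L, T = 688.9 K.
Step 2 (isothermal): W = P₁V₁ ln(V₂/V₁) = (16301) ln(19.3/54.7) = -16981 J.
W_total = 6765 − 16981 = -10217 J.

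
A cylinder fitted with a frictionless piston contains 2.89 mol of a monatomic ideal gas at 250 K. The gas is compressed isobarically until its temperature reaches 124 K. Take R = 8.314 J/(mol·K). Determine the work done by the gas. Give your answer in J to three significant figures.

W ≈ -3030 J

Isobaric: W = P ΔV = nR ΔT.
W = (2.89)(8.314)(124 − 250) = -3027 J.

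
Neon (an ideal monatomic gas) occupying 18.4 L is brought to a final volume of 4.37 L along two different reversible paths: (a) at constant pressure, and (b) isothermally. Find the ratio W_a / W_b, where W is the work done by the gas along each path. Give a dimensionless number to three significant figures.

W_a / W_b ≈ 0.530

Path (a) isobaric: W = P₁(V₂ − V₁) → W_a/(P₁V₁) = -0.7625.
Path (b) isothermal: W = P₁V₁ ln(V₂/V₁) → W_b/(P₁V₁) = -1.438.
W_a / W_b = -0.7625 / -1.438 = 0.5304.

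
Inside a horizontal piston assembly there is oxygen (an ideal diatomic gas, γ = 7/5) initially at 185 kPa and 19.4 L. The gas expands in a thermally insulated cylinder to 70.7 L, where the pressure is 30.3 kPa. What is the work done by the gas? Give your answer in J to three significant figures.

W ≈ 3620 J

Adiabatic: W = (P₁V₁ − P₂V₂)/(γ − 1) with γ = 7/5.
P₁V₁ = 3589 J, P₂V₂ = 2142 J.
W = (3589 − 2142) / 0.4 = 3617 J.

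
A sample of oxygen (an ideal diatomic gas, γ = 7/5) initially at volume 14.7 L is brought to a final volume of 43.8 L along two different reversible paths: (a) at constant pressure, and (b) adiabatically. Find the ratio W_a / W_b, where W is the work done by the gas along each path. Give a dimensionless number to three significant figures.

Path (a) isobaric: W = P₁(V₂ − V₁) → W_a/(P₁V₁) = 1.98.
Path (b) adiabatic: W = P₁V₁(1 − (V₁/V₂)^(γ−1))/(γ−1) → W_b/(P₁V₁) = 0.8846.
W_a / W_b = 1.98 / 0.8846 = 2.238.

W_a / W_b ≈ 2.24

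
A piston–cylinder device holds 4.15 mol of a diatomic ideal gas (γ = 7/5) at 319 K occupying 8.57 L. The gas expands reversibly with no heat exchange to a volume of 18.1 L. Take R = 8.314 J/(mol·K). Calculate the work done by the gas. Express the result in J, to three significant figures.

Adiabatic: TV^(γ−1) = const with γ = 7/5.
T₂ = T₁ (V₁/V₂)^(γ−1) = 319 × (8.57/18.1)^0.4 = 319 × 0.7415 = 236.5 K.
W_by = nCᵥ(T₁ − T₂) = (4.15)(20.79)(319 − 236.5) = 7112 J.

W ≈ 7110 J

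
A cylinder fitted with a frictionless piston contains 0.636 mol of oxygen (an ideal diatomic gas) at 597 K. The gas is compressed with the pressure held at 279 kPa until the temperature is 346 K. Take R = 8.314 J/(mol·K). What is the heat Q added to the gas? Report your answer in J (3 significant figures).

Isobaric: W = nRΔT = (0.636)(8.314)(-251) = -1327 J.
ΔU = nCᵥΔT with Cᵥ = 5R/2: ΔU = (0.636)(20.79)(-251) = -3318 J.
Q = ΔU + W = -3318 − 1327 = -4645 J.

Q ≈ -4650 J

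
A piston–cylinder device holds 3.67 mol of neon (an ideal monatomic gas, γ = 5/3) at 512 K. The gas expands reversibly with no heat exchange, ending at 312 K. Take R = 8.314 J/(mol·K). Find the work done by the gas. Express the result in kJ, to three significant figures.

W ≈ 9.15 kJ

Adiabatic ⇒ Q = 0, so W_by = −ΔU = nCᵥ(T₁ − T₂).
Cᵥ = 3R/2 = 12.47 J/(mol·K).
W = (3.67)(12.47)(512 − 312) = 9154 J.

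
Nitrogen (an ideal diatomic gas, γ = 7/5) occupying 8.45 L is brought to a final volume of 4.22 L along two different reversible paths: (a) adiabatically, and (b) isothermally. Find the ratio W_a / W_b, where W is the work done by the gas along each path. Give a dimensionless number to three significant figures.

Path (a) adiabatic: W = P₁V₁(1 − (V₁/V₂)^(γ−1))/(γ−1) → W_a/(P₁V₁) = -0.8003.
Path (b) isothermal: W = P₁V₁ ln(V₂/V₁) → W_b/(P₁V₁) = -0.6943.
W_a / W_b = -0.8003 / -0.6943 = 1.153.

W_a / W_b ≈ 1.15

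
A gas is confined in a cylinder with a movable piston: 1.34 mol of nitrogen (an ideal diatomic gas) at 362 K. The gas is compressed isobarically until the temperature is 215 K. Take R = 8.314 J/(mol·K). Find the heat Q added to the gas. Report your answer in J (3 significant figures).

Isobaric: W = nRΔT = (1.34)(8.314)(-147) = -1638 J.
ΔU = nCᵥΔT with Cᵥ = 5R/2: ΔU = (1.34)(20.79)(-147) = -4094 J.
Q = ΔU + W = -4094 − 1638 = -5732 J.

Q ≈ -5730 J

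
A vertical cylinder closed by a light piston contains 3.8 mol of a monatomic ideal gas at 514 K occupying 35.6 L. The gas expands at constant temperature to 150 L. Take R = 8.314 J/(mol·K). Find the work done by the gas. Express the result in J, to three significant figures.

W ≈ 23400 J

Isothermal: W = nRT ln(V₂/V₁).
W = (3.8)(8.314)(514) × ln(150/35.6)
  = 16239 × 1.438
W_by_gas = 23356 J.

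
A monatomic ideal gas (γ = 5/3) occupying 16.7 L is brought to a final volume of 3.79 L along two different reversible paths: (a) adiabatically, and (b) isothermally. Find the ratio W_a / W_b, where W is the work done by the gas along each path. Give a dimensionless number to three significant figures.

W_a / W_b ≈ 1.71

Path (a) adiabatic: W = P₁V₁(1 − (V₁/V₂)^(γ−1))/(γ−1) → W_a/(P₁V₁) = -2.532.
Path (b) isothermal: W = P₁V₁ ln(V₂/V₁) → W_b/(P₁V₁) = -1.483.
W_a / W_b = -2.532 / -1.483 = 1.707.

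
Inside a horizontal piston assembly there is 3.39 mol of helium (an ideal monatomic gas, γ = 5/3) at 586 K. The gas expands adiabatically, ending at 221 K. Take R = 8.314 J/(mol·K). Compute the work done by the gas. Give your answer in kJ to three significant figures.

Adiabatic ⇒ Q = 0, so W_by = −ΔU = nCᵥ(T₁ − T₂).
Cᵥ = 3R/2 = 12.47 J/(mol·K).
W = (3.39)(12.47)(586 − 221) = 15431 J.

W ≈ 15.4 kJ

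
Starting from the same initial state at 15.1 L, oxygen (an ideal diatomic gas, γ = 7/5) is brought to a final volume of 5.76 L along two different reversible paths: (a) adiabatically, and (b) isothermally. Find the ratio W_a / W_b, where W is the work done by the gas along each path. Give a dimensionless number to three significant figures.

W_a / W_b ≈ 1.22

Path (a) adiabatic: W = P₁V₁(1 − (V₁/V₂)^(γ−1))/(γ−1) → W_a/(P₁V₁) = -1.176.
Path (b) isothermal: W = P₁V₁ ln(V₂/V₁) → W_b/(P₁V₁) = -0.9638.
W_a / W_b = -1.176 / -0.9638 = 1.22.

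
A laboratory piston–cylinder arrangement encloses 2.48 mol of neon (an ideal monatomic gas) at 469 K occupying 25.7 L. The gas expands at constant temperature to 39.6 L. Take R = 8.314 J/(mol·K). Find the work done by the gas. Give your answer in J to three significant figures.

Isothermal: W = nRT ln(V₂/V₁).
W = (2.48)(8.314)(469) × ln(39.6/25.7)
  = 9670 × 0.4323
W_by_gas = 4181 J.

W ≈ 4180 J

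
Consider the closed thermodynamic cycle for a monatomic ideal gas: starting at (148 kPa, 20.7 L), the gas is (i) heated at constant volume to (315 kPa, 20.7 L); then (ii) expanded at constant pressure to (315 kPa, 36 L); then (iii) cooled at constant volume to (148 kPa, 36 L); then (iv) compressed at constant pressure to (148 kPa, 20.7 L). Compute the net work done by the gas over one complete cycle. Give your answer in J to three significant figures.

Constant-volume legs do no work.
W(ii) = (315)(36 − 20.7) = 4820 J; W(iv) = (148)(20.7 − 36) = -2264 J.
W_net = 4820 − 2264 = 2555 J (the clockwise enclosed area).

W_net ≈ 2560 J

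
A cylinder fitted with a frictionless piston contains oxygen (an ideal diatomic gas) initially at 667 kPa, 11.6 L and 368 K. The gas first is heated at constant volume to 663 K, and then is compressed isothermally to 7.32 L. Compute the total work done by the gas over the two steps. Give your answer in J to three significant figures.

Step 1 (isochoric): W = 0 (constant volume).
After step 1: P = 1202 kPa (V unchanged).
Step 2 (isothermal): W = P₁V₁ ln(V₂/V₁) = (13940) ln(7.32/11.6) = -6418 J.
W_total = 0 − 6418 = -6418 J.

W_total ≈ -6420 J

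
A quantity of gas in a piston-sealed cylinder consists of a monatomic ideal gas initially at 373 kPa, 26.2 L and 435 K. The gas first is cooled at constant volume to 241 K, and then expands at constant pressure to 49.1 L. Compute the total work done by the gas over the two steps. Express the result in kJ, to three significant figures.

Step 1 (isochoric): W = 0 (constant volume).
After step 1: P = 206.7 kPa (V unchanged).
Step 2 (isobaric): W = PΔV = (206.7 kPa)(49.1 − 26.2 L) = 4732 J.
W_total = 0 + 4732 = 4732 J.

W_total ≈ 4.73 kJ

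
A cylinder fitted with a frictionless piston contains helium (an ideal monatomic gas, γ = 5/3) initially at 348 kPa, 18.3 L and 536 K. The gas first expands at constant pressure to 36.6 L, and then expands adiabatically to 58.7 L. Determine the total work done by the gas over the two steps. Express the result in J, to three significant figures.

W_total ≈ 11500 J

Step 1 (isobaric): W = PΔV = (348 kPa)(36.6 − 18.3 L) = 6368 J.
After step 1: P = 348 kPa, V = 36.6 L, T = 1072 K.
Step 2 (adiabatic): W = (P₁V₁ − P₂V₂)/(γ−1) = (12737 − 9296)/0.667 = 5161 J.
W_total = 6368 + 5161 = 11530 J.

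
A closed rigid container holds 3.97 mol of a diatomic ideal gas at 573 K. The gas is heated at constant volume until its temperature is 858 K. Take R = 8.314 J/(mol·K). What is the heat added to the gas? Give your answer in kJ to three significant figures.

Q ≈ 23.5 kJ

Constant volume ⇒ W = 0, so Q = ΔU = nCᵥΔT with Cᵥ = 5R/2 = 20.79 J/(mol·K).
ΔU = (3.97)(20.79)(858 − 573) = 23517 J.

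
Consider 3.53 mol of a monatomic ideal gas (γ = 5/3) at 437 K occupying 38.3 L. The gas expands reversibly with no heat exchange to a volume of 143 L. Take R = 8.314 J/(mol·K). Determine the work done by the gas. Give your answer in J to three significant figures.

Adiabatic: TV^(γ−1) = const with γ = 5/3.
T₂ = T₁ (V₁/V₂)^(γ−1) = 437 × (38.3/143)^0.667 = 437 × 0.4155 = 181.6 K.
W_by = nCᵥ(T₁ − T₂) = (3.53)(12.47)(437 − 181.6) = 11244 J.

W ≈ 11200 J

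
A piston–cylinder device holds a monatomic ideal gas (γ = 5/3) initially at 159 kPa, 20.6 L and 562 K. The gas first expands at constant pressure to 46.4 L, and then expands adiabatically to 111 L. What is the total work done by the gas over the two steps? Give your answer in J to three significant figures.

Step 1 (isobaric): W = PΔV = (159 kPa)(46.4 − 20.6 L) = 4102 J.
After step 1: P = 159 kPa, V = 46.4 L, T = 1266 K.
Step 2 (adiabatic): W = (P₁V₁ − P₂V₂)/(γ−1) = (7378 − 4125)/0.667 = 4880 J.
W_total = 4102 + 4880 = 8982 J.

W_total ≈ 8980 J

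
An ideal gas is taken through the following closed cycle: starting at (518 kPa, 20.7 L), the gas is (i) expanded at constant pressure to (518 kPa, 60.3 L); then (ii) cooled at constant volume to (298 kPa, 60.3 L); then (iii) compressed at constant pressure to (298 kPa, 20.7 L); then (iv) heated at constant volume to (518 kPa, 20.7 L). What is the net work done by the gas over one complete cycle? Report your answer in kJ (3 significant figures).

W_net ≈ 8.71 kJ

Constant-volume legs do no work.
W(i) = (518)(60.3 − 20.7) = 20513 J; W(iii) = (298)(20.7 − 60.3) = -11801 J.
W_net = 20513 − 11801 = 8712 J (the clockwise enclosed area).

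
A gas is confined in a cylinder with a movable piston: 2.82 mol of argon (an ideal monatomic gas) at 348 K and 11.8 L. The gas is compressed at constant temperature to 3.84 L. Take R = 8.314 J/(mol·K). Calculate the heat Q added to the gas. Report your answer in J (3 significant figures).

Isothermal ⇒ ΔU = 0, so Q = W = nRT ln(V₂/V₁).
Q = (2.82)(8.314)(348) ln(3.84/11.8) = 8159 × -1.123 = -9160 J.

Q ≈ -9160 J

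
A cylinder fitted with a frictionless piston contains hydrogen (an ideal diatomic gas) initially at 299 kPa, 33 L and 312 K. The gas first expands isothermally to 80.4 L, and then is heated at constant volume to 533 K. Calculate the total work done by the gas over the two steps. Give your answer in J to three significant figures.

Step 1 (isothermal): W = P₁V₁ ln(V₂/V₁) = (9867) ln(80.4/33) = 8787 J.
Step 2 (isochoric): W = 0 (constant volume).
W_total = 8787 + 0 = 8787 J.

W_total ≈ 8790 J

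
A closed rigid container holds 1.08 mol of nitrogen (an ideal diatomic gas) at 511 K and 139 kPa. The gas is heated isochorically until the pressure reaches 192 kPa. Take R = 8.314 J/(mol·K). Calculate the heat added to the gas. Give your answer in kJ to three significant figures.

Constant volume ⇒ W = 0, so Q = ΔU = nCᵥΔT with Cᵥ = 5R/2 = 20.79 J/(mol·K).
At constant V, T₂/T₁ = P₂/P₁ ⇒ ΔT = T₁(P₂/P₁ − 1) = 511·(192/139 − 1) = 194.8 K.
ΔU = (1.08)(20.79)(194.8) = 4374 J.

Q ≈ 4.37 kJ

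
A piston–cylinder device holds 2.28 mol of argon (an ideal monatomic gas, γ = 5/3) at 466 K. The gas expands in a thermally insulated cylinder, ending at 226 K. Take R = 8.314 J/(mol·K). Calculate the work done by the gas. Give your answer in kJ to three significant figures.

W ≈ 6.82 kJ

Adiabatic ⇒ Q = 0, so W_by = −ΔU = nCᵥ(T₁ − T₂).
Cᵥ = 3R/2 = 12.47 J/(mol·K).
W = (2.28)(12.47)(466 − 226) = 6824 J.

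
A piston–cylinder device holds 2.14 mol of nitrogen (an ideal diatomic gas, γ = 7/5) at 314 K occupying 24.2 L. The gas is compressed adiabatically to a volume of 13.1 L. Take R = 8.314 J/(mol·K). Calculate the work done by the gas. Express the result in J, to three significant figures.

Adiabatic: TV^(γ−1) = const with γ = 7/5.
T₂ = T₁ (V₁/V₂)^(γ−1) = 314 × (24.2/13.1)^0.4 = 314 × 1.278 = 401.4 K.
W_by = nCᵥ(T₁ − T₂) = (2.14)(20.79)(314 − 401.4) = -3886 J.

W ≈ -3890 J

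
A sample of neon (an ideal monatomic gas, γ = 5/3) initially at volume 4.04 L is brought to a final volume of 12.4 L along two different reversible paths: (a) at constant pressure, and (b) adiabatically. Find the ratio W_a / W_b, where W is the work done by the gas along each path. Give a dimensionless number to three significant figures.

W_a / W_b ≈ 2.62

Path (a) isobaric: W = P₁(V₂ − V₁) → W_a/(P₁V₁) = 2.069.
Path (b) adiabatic: W = P₁V₁(1 − (V₁/V₂)^(γ−1))/(γ−1) → W_b/(P₁V₁) = 0.7898.
W_a / W_b = 2.069 / 0.7898 = 2.62.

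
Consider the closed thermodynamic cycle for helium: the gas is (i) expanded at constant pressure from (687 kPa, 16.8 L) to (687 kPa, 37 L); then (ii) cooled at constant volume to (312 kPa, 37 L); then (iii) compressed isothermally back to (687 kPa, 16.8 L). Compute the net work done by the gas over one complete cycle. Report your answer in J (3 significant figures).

Leg (i): W = PΔV = (687)(37 − 16.8) = 13877 J.
Leg (ii): W = 0.
Leg (iii): W = PᵢVᵢ ln(V_f/Vᵢ) = (11544) ln(16.8/37) = -9114 J.
W_net = 13877 − 9114 = 4763 J.

W_net ≈ 4760 J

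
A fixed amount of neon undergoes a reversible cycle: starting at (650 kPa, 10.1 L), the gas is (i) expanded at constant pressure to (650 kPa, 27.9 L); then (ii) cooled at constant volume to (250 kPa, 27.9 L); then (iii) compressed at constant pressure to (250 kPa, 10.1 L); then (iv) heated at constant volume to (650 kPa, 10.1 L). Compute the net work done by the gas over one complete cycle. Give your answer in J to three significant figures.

Constant-volume legs do no work.
W(i) = (650)(27.9 − 10.1) = 11570 J; W(iii) = (250)(10.1 − 27.9) = -4450 J.
W_net = 11570 − 4450 = 7120 J (the clockwise enclosed area).

W_net ≈ 7120 J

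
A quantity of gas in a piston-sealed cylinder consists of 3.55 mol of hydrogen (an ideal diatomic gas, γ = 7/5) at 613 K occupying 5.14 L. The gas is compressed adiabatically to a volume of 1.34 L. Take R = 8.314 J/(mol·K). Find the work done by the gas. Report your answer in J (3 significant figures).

Adiabatic: TV^(γ−1) = const with γ = 7/5.
T₂ = T₁ (V₁/V₂)^(γ−1) = 613 × (5.14/1.34)^0.4 = 613 × 1.712 = 1050 K.
W_by = nCᵥ(T₁ − T₂) = (3.55)(20.79)(613 − 1050) = -32212 J.

W ≈ -32200 J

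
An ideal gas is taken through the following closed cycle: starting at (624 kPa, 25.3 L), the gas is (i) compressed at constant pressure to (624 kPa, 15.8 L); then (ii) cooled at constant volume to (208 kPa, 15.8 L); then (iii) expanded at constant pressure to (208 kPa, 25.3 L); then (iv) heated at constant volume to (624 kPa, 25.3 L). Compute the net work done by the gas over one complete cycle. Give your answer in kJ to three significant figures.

W_net ≈ -3.95 kJ

Constant-volume legs do no work.
W(i) = (624)(15.8 − 25.3) = -5928 J; W(iii) = (208)(25.3 − 15.8) = 1976 J.
W_net = -5928 + 1976 = -3952 J (the counter-clockwise enclosed area).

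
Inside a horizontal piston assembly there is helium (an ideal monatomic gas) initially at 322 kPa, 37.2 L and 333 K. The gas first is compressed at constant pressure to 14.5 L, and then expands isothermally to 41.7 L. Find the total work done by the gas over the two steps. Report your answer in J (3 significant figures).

Step 1 (isobaric): W = PΔV = (322 kPa)(14.5 − 37.2 L) = -7309 J.
After step 1: P = 322 kPa, V = 14.5 L, T = 129.8 K.
Step 2 (isothermal): W = P₁V₁ ln(V₂/V₁) = (4669) ln(41.7/14.5) = 4932 J.
W_total = -7309 + 4932 = -2377 J.

W_total ≈ -2380 J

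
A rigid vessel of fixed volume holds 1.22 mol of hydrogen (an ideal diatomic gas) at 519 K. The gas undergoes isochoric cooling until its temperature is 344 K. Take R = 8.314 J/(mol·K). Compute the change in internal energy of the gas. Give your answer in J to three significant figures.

ΔU ≈ -4440 J

Constant volume ⇒ W = 0, so Q = ΔU = nCᵥΔT with Cᵥ = 5R/2 = 20.79 J/(mol·K).
ΔU = (1.22)(20.79)(344 − 519) = -4438 J.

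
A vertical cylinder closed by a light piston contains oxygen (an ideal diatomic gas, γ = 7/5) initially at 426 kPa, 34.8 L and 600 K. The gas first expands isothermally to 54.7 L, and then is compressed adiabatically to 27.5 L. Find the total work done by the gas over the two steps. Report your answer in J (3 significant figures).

W_total ≈ -5030 J

Step 1 (isothermal): W = P₁V₁ ln(V₂/V₁) = (14825) ln(54.7/34.8) = 6704 J.
After step 1: P = 271 kPa, V = 54.7 L, T = 600 K.
Step 2 (adiabatic): W = (P₁V₁ − P₂V₂)/(γ−1) = (14825 − 19519)/0.4 = -11735 J.
W_total = 6704 − 11735 = -5030 J.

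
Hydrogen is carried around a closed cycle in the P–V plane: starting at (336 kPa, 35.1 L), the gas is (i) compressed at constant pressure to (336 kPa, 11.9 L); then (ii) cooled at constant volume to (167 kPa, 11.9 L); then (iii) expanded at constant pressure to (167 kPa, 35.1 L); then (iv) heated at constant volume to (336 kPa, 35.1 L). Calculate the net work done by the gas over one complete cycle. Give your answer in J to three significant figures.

Constant-volume legs do no work.
W(i) = (336)(11.9 − 35.1) = -7795 J; W(iii) = (167)(35.1 − 11.9) = 3874 J.
W_net = -7795 + 3874 = -3921 J (the counter-clockwise enclosed area).

W_net ≈ -3920 J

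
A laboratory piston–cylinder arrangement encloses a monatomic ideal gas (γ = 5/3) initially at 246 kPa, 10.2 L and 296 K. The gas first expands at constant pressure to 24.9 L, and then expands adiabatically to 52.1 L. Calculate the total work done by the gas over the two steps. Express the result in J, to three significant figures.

W_total ≈ 7190 J

Step 1 (isobaric): W = PΔV = (246 kPa)(24.9 − 10.2 L) = 3616 J.
After step 1: P = 246 kPa, V = 24.9 L, T = 722.6 K.
Step 2 (adiabatic): W = (P₁V₁ − P₂V₂)/(γ−1) = (6125 − 3744)/0.667 = 3572 J.
W_total = 3616 + 3572 = 7188 J.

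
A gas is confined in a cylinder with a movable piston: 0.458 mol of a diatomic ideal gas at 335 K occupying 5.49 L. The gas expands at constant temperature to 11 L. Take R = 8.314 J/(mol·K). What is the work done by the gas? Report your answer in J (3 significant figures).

Isothermal: W = nRT ln(V₂/V₁).
W = (0.458)(8.314)(335) × ln(11/5.49)
  = 1276 × 0.695
W_by_gas = 886.5 J.

W ≈ 887 J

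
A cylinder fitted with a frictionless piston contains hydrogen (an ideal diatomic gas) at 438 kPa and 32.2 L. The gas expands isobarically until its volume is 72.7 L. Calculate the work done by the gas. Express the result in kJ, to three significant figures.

W ≈ 17.7 kJ

Isobaric: W = P ΔV.
W = (438 kPa)(72.7 − 32.2 L) = (438)(40.5) = 17739 J.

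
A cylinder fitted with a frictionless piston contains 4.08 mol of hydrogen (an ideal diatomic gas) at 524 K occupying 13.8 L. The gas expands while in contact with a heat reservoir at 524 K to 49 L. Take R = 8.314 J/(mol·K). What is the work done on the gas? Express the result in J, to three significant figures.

Isothermal: W = nRT ln(V₂/V₁).
W = (4.08)(8.314)(524) × ln(49/13.8)
  = 17775 × 1.267
W_by_gas = 22523 J; work on gas = −W_by = -22523 J.

W ≈ -22500 J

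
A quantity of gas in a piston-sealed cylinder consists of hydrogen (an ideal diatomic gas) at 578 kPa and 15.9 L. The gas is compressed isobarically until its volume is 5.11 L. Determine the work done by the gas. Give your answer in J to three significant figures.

W ≈ -6240 J

Isobaric: W = P ΔV.
W = (578 kPa)(5.11 − 15.9 L) = (578)(-10.79) = -6237 J.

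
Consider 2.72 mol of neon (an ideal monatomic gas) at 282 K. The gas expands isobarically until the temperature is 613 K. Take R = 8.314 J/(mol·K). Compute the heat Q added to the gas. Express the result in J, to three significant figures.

Isobaric: W = nRΔT = (2.72)(8.314)(331) = 7485 J.
ΔU = nCᵥΔT with Cᵥ = 3R/2: ΔU = (2.72)(12.47)(331) = 11228 J.
Q = ΔU + W = 11228 + 7485 = 18713 J.

Q ≈ 18700 J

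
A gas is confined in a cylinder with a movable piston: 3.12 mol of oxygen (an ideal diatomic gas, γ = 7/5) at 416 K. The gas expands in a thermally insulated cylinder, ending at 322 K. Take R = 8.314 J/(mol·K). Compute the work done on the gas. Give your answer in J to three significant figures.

W ≈ -6100 J

Adiabatic ⇒ Q = 0, so W_by = −ΔU = nCᵥ(T₁ − T₂).
Cᵥ = 5R/2 = 20.79 J/(mol·K).
W = (3.12)(20.79)(416 − 322) = 6096 J.
Work on gas = −W_by = -6096 J.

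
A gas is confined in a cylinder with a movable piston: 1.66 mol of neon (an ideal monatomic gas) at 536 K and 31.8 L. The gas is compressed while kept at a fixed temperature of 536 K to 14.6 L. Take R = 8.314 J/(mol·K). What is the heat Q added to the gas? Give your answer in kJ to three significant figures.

Isothermal ⇒ ΔU = 0, so Q = W = nRT ln(V₂/V₁).
Q = (1.66)(8.314)(536) ln(14.6/31.8) = 7397 × -0.7784 = -5759 J.

Q ≈ -5.76 kJ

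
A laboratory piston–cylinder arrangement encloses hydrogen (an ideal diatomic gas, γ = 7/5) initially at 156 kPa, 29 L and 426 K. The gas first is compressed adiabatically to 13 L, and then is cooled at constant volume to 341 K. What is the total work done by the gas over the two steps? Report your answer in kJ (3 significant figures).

Step 1 (adiabatic): W = (P₁V₁ − P₂V₂)/(γ−1) = (4524 − 6236)/0.4 = -4280 J.
Step 2 (isochoric): W = 0 (constant volume).
W_total = -4280 + 0 = -4280 J.

W_total ≈ -4.28 kJ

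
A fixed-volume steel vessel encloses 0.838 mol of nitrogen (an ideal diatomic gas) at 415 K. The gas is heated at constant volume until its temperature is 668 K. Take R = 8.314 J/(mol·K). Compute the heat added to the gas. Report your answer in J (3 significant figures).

Q ≈ 4410 J

Constant volume ⇒ W = 0, so Q = ΔU = nCᵥΔT with Cᵥ = 5R/2 = 20.79 J/(mol·K).
ΔU = (0.838)(20.79)(668 − 415) = 4407 J.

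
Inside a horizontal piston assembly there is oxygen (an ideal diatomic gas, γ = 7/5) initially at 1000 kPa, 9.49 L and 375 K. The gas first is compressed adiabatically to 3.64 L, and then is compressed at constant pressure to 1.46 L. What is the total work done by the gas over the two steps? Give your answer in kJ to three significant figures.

W_total ≈ -19.4 kJ

Step 1 (adiabatic): W = (P₁V₁ − P₂V₂)/(γ−1) = (9490 − 13923)/0.4 = -11082 J.
After step 1: P = 3825 kPa, V = 3.64 L, T = 550.2 K.
Step 2 (isobaric): W = PΔV = (3825 kPa)(1.46 − 3.64 L) = -8338 J.
W_total = -11082 − 8338 = -19421 J.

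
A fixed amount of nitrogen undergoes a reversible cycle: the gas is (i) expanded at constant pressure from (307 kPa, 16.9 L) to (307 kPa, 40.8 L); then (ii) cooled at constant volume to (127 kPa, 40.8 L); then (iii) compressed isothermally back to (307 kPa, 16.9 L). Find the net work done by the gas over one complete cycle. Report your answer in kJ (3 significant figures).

W_net ≈ 2.77 kJ

Leg (i): W = PΔV = (307)(40.8 − 16.9) = 7337 J.
Leg (ii): W = 0.
Leg (iii): W = PᵢVᵢ ln(V_f/Vᵢ) = (5182) ln(16.9/40.8) = -4567 J.
W_net = 7337 − 4567 = 2770 J.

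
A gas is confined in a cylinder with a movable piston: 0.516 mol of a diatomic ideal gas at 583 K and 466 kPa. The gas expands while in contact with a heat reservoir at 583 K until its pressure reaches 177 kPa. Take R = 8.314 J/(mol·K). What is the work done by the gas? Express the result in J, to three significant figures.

W ≈ 2420 J

Isothermal process: W = nRT ln(V₂/V₁) = nRT ln(P₁/P₂).
W = (0.516)(8.314)(583) × ln(466/177)
  = 2501 × ln(2.633) = 2501 × 0.968
W_by_gas = 2421 J.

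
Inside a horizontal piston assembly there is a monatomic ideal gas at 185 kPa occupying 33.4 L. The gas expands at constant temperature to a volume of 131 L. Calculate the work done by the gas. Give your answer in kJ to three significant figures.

W ≈ 8.44 kJ

Isothermal: W = nRT ln(V₂/V₁) = P₁V₁ ln(V₂/V₁).
P₁V₁ = (185 kPa)(33.4 L) = 6179 J.
W = 6179 × ln(131/33.4) = 6179 × 1.367
W_by_gas = 8444 J.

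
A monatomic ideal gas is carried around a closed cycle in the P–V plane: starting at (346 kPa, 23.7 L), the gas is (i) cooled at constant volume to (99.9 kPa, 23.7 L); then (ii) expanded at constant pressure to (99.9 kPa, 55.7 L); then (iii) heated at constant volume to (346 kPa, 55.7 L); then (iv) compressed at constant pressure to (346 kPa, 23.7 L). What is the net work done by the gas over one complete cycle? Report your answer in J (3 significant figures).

Constant-volume legs do no work.
W(ii) = (99.9)(55.7 − 23.7) = 3197 J; W(iv) = (346)(23.7 − 55.7) = -11072 J.
W_net = 3197 − 11072 = -7875 J (the counter-clockwise enclosed area).

W_net ≈ -7880 J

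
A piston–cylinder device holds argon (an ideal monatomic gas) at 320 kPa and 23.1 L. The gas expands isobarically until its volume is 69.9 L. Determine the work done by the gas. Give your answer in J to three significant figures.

W ≈ 15000 J

Isobaric: W = P ΔV.
W = (320 kPa)(69.9 − 23.1 L) = (320)(46.8) = 14976 J.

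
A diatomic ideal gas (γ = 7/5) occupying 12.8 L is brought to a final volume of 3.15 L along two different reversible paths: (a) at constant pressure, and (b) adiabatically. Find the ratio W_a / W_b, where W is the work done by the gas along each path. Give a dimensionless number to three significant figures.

W_a / W_b ≈ 0.401

Path (a) isobaric: W = P₁(V₂ − V₁) → W_a/(P₁V₁) = -0.7539.
Path (b) adiabatic: W = P₁V₁(1 − (V₁/V₂)^(γ−1))/(γ−1) → W_b/(P₁V₁) = -1.88.
W_a / W_b = -0.7539 / -1.88 = 0.401.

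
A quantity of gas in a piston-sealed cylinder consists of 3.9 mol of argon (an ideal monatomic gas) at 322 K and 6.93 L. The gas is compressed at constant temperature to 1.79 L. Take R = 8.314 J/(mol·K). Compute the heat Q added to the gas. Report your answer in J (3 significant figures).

Q ≈ -14100 J

Isothermal ⇒ ΔU = 0, so Q = W = nRT ln(V₂/V₁).
Q = (3.9)(8.314)(322) ln(1.79/6.93) = 10441 × -1.354 = -14133 J.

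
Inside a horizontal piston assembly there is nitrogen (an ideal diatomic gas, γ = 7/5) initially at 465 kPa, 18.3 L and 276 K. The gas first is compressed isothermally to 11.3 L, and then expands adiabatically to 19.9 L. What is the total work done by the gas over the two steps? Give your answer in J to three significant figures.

Step 1 (isothermal): W = P₁V₁ ln(V₂/V₁) = (8510) ln(11.3/18.3) = -4102 J.
After step 1: P = 753.1 kPa, V = 11.3 L, T = 276 K.
Step 2 (adiabatic): W = (P₁V₁ − P₂V₂)/(γ−1) = (8510 − 6786)/0.4 = 4310 J.
W_total = -4102 + 4310 = 207.1 J.

W_total ≈ 207 J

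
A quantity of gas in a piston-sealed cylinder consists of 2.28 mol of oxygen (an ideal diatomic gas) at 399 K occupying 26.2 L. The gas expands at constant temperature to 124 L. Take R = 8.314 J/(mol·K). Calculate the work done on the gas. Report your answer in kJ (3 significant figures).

Isothermal: W = nRT ln(V₂/V₁).
W = (2.28)(8.314)(399) × ln(124/26.2)
  = 7563 × 1.555
W_by_gas = 11757 J; work on gas = −W_by = -11757 J.

W ≈ -11.8 kJ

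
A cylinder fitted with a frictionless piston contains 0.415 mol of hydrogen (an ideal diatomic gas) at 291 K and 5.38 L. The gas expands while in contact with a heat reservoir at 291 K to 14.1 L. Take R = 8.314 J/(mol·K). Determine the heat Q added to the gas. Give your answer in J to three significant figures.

Isothermal ⇒ ΔU = 0, so Q = W = nRT ln(V₂/V₁).
Q = (0.415)(8.314)(291) ln(14.1/5.38) = 1004 × 0.9635 = 967.4 J.

Q ≈ 967 J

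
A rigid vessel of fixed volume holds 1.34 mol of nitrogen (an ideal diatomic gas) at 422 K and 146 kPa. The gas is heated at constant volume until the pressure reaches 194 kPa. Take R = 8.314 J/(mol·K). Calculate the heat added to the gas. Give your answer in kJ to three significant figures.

Constant volume ⇒ W = 0, so Q = ΔU = nCᵥΔT with Cᵥ = 5R/2 = 20.79 J/(mol·K).
At constant V, T₂/T₁ = P₂/P₁ ⇒ ΔT = T₁(P₂/P₁ − 1) = 422·(194/146 − 1) = 138.7 K.
ΔU = (1.34)(20.79)(138.7) = 3864 J.

Q ≈ 3.86 kJ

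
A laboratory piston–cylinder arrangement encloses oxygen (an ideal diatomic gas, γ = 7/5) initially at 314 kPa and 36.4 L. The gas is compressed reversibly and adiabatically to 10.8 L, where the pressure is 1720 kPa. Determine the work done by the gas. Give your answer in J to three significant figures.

W ≈ -17900 J

Adiabatic: W = (P₁V₁ − P₂V₂)/(γ − 1) with γ = 7/5.
P₁V₁ = 11430 J, P₂V₂ = 18576 J.
W = (11430 − 18576) / 0.4 = -17866 J.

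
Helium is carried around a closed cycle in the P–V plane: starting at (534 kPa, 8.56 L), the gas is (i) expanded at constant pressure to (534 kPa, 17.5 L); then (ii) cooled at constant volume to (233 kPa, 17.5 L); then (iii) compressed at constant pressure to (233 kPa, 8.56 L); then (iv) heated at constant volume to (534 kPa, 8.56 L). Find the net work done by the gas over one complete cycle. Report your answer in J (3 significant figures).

W_net ≈ 2690 J

Constant-volume legs do no work.
W(i) = (534)(17.5 − 8.56) = 4774 J; W(iii) = (233)(8.56 − 17.5) = -2083 J.
W_net = 4774 − 2083 = 2691 J (the clockwise enclosed area).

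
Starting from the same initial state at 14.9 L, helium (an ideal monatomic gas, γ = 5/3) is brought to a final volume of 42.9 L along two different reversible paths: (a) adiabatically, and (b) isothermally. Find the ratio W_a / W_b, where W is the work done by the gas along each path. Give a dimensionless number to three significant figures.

Path (a) adiabatic: W = P₁V₁(1 − (V₁/V₂)^(γ−1))/(γ−1) → W_a/(P₁V₁) = 0.7588.
Path (b) isothermal: W = P₁V₁ ln(V₂/V₁) → W_b/(P₁V₁) = 1.058.
W_a / W_b = 0.7588 / 1.058 = 0.7176.

W_a / W_b ≈ 0.718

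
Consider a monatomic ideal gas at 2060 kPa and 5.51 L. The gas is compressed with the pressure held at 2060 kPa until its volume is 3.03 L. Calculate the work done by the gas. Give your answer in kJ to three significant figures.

Isobaric: W = P ΔV.
W = (2060 kPa)(3.03 − 5.51 L) = (2060)(-2.48) = -5109 J.

W ≈ -5.11 kJ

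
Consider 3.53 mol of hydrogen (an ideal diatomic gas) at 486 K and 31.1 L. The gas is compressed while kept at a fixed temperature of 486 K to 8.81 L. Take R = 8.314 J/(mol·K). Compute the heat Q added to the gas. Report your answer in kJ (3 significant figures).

Isothermal ⇒ ΔU = 0, so Q = W = nRT ln(V₂/V₁).
Q = (3.53)(8.314)(486) ln(8.81/31.1) = 14263 × -1.261 = -17991 J.

Q ≈ -18.0 kJ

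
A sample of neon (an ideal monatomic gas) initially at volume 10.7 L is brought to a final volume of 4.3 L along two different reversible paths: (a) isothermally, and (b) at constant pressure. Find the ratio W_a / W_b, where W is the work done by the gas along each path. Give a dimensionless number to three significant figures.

W_a / W_b ≈ 1.52

Path (a) isothermal: W = P₁V₁ ln(V₂/V₁) → W_a/(P₁V₁) = -0.9116.
Path (b) isobaric: W = P₁(V₂ − V₁) → W_b/(P₁V₁) = -0.5981.
W_a / W_b = -0.9116 / -0.5981 = 1.524.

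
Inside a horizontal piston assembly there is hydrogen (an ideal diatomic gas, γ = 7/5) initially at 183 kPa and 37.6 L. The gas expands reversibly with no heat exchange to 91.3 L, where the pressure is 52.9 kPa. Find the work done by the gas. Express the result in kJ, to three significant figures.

W ≈ 5.13 kJ

Adiabatic: W = (P₁V₁ − P₂V₂)/(γ − 1) with γ = 7/5.
P₁V₁ = 6881 J, P₂V₂ = 4830 J.
W = (6881 − 4830) / 0.4 = 5128 J.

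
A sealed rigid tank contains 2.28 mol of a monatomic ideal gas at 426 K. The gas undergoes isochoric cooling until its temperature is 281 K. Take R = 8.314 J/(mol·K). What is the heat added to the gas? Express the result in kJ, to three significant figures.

Constant volume ⇒ W = 0, so Q = ΔU = nCᵥΔT with Cᵥ = 3R/2 = 12.47 J/(mol·K).
ΔU = (2.28)(12.47)(281 − 426) = -4123 J.

Q ≈ -4.12 kJ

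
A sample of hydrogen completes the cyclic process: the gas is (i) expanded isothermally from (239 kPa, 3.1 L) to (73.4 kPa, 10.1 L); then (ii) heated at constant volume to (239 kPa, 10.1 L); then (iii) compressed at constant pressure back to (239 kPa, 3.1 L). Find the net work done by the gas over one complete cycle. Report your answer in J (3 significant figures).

Leg (i): W = PᵢVᵢ ln(V_f/Vᵢ) = (740.9) ln(10.1/3.1) = 875.1 J.
Leg (ii): W = 0.
Leg (iii): W = PΔV = (239)(3.1 − 10.1) = -1673 J.
W_net = 875.1 − 1673 = -797.9 J.

W_net ≈ -798 J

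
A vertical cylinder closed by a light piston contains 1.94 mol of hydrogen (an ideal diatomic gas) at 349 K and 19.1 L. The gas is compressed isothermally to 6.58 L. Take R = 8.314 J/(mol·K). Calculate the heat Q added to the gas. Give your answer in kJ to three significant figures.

Isothermal ⇒ ΔU = 0, so Q = W = nRT ln(V₂/V₁).
Q = (1.94)(8.314)(349) ln(6.58/19.1) = 5629 × -1.066 = -5999 J.

Q ≈ -6.00 kJ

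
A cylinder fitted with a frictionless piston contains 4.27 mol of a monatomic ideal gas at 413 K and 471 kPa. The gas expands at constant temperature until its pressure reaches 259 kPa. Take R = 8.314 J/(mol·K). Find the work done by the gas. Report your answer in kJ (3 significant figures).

Isothermal process: W = nRT ln(V₂/V₁) = nRT ln(P₁/P₂).
W = (4.27)(8.314)(413) × ln(471/259)
  = 14662 × ln(1.819) = 14662 × 0.598
W_by_gas = 8768 J.

W ≈ 8.77 kJ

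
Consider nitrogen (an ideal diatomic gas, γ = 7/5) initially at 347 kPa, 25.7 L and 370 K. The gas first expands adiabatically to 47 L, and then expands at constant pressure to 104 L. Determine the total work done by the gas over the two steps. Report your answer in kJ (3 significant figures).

Step 1 (adiabatic): W = (P₁V₁ − P₂V₂)/(γ−1) = (8918 − 7005)/0.4 = 4783 J.
After step 1: P = 149 kPa, V = 47 L, T = 290.6 K.
Step 2 (isobaric): W = PΔV = (149 kPa)(104 − 47 L) = 8495 J.
W_total = 4783 + 8495 = 13278 J.

W_total ≈ 13.3 kJ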